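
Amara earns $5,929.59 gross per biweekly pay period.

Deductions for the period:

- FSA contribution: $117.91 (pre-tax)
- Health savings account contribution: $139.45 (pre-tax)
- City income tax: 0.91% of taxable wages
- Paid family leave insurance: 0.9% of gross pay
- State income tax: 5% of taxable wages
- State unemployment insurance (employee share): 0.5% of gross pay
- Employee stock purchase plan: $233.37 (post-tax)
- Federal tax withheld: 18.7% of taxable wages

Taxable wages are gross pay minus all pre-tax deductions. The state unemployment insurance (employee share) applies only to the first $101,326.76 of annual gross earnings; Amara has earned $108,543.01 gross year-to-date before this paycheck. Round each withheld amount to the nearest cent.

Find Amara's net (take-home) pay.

$3,989.55

Health savings account contribution: $139.45
FSA contribution: $117.91
Pre-tax total = $139.45 + $117.91 = $257.36
Taxable wages = $5,929.59 − $257.36 = $5,672.23
Federal tax withheld: $5,672.23 × 0.187 = $1,060.71
City income tax: $5,672.23 × 0.0091 = $51.62
State income tax: $5,672.23 × 0.05 = $283.61
State unemployment insurance (employee share): annual cap $101,326.76 already reached (YTD $108,543.01), so $0.00
Paid family leave insurance: $5,929.59 × 0.009 = $53.37
Employee stock purchase plan: $233.37
Total deductions = $139.45 + $117.91 + $1,060.71 + $51.62 + $283.61 + $0.00 + $53.37 + $233.37 = $1,940.04
Net pay = $5,929.59 − $1,940.04 = $3,989.55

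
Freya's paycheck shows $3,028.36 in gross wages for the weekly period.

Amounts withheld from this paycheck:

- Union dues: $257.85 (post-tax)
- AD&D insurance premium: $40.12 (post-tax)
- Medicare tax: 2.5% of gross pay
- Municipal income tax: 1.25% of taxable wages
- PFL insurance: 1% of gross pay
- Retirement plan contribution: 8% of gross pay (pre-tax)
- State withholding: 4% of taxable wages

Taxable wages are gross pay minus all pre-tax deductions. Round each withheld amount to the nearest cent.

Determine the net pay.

Retirement plan contribution: $3,028.36 × 0.08 = $242.27
Taxable wages = $3,028.36 − $242.27 = $2,786.09
Municipal income tax: $2,786.09 × 0.0125 = $34.83
State withholding: $2,786.09 × 0.04 = $111.44
PFL insurance: $3,028.36 × 0.01 = $30.28
Medicare tax: $3,028.36 × 0.025 = $75.71
AD&D insurance premium: $40.12
Union dues: $257.85
Total deductions = $242.27 + $34.83 + $111.44 + $30.28 + $75.71 + $40.12 + $257.85 = $792.50
Net pay = $3,028.36 − $792.50 = $2,235.86

$2,235.86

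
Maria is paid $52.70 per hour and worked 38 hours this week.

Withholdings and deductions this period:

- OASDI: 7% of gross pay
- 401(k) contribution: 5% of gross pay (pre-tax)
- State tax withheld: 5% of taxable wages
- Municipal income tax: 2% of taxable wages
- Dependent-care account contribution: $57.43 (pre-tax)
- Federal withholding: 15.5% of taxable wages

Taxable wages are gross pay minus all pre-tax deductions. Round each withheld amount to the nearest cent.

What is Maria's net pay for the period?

Gross pay: 38 × $52.70 = $2,002.60
401(k) contribution: $2,002.60 × 0.05 = $100.13
Dependent-care account contribution: $57.43
Pre-tax total = $100.13 + $57.43 = $157.56
Taxable wages = $2,002.60 − $157.56 = $1,845.04
Municipal income tax: $1,845.04 × 0.02 = $36.90
State tax withheld: $1,845.04 × 0.05 = $92.25
Federal withholding: $1,845.04 × 0.155 = $285.98
OASDI: $2,002.60 × 0.07 = $140.18
Total deductions = $100.13 + $57.43 + $36.90 + $92.25 + $285.98 + $140.18 = $712.87
Net pay = $2,002.60 − $712.87 = $1,289.73

$1,289.73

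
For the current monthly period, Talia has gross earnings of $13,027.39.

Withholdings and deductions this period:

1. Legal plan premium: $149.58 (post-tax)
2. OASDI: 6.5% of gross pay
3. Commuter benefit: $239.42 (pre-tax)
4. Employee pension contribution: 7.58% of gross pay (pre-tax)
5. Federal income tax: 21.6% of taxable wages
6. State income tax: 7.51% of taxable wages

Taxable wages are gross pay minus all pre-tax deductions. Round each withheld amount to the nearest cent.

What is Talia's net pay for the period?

$7,369.00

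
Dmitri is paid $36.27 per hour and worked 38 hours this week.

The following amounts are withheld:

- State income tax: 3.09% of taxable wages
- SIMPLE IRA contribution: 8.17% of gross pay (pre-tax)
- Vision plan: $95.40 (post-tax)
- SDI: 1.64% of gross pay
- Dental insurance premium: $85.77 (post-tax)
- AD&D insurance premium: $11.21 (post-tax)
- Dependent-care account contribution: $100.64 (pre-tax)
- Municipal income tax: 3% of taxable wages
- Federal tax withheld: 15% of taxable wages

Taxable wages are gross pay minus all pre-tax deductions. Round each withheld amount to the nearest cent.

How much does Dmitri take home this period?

$704.34

Gross pay: 38 × $36.27 = $1,378.26
SIMPLE IRA contribution: $1,378.26 × 0.0817 = $112.60
Dependent-care account contribution: $100.64
Pre-tax total = $112.60 + $100.64 = $213.24
Taxable wages = $1,378.26 − $213.24 = $1,165.02
Federal tax withheld: $1,165.02 × 0.15 = $174.75
Municipal income tax: $1,165.02 × 0.03 = $34.95
State income tax: $1,165.02 × 0.0309 = $36.00
SDI: $1,378.26 × 0.0164 = $22.60
Dental insurance premium: $85.77
Vision plan: $95.40
AD&D insurance premium: $11.21
Total deductions = $112.60 + $100.64 + $174.75 + $34.95 + $36.00 + $22.60 + $85.77 + $95.40 + $11.21 = $673.92
Net pay = $1,378.26 − $673.92 = $704.34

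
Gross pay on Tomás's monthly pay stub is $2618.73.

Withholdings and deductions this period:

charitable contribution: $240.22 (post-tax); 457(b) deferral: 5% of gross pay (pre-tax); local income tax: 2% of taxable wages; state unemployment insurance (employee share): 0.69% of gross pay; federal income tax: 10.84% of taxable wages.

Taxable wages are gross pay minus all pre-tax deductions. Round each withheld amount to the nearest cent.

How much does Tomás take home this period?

$1910.06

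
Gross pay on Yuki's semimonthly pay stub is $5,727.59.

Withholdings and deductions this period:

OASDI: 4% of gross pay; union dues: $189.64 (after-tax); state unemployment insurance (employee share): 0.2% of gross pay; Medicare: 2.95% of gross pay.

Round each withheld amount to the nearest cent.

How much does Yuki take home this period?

$5,128.43

State unemployment insurance (employee share): $5,727.59 × 0.002 = $11.46
OASDI: $5,727.59 × 0.04 = $229.10
Medicare: $5,727.59 × 0.0295 = $168.96
Union dues: $189.64
Total deductions = $11.46 + $229.10 + $168.96 + $189.64 = $599.16
Net pay = $5,727.59 − $599.16 = $5,128.43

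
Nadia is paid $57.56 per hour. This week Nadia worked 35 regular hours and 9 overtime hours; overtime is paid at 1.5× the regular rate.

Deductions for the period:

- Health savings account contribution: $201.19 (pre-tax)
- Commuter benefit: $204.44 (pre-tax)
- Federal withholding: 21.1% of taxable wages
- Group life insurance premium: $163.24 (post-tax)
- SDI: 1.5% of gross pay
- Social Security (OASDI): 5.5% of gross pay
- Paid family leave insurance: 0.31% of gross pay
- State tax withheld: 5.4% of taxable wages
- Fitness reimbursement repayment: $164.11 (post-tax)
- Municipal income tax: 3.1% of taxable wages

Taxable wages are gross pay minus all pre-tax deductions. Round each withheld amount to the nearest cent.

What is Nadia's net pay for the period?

Regular pay: 35 × $57.56 = $2,014.60
Overtime pay: 9 × $57.56 × 1.5 = $777.06
Gross pay = $2,014.60 + $777.06 = $2,791.66
Health savings account contribution: $201.19
Commuter benefit: $204.44
Pre-tax total = $201.19 + $204.44 = $405.63
Taxable wages = $2,791.66 − $405.63 = $2,386.03
Municipal income tax: $2,386.03 × 0.031 = $73.97
State tax withheld: $2,386.03 × 0.054 = $128.85
Federal withholding: $2,386.03 × 0.211 = $503.45
SDI: $2,791.66 × 0.015 = $41.87
Paid family leave insurance: $2,791.66 × 0.0031 = $8.65
Social Security (OASDI): $2,791.66 × 0.055 = $153.54
Group life insurance premium: $163.24
Fitness reimbursement repayment: $164.11
Total deductions = $201.19 + $204.44 + $73.97 + $128.85 + $503.45 + $41.87 + $8.65 + $153.54 + $163.24 + $164.11 = $1,643.31
Net pay = $2,791.66 − $1,643.31 = $1,148.35

$1,148.35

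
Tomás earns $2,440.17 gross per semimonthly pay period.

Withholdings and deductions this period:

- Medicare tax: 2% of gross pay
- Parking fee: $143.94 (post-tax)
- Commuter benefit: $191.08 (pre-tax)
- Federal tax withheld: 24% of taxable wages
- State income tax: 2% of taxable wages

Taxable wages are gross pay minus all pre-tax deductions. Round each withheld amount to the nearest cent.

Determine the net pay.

$1,471.59

Commuter benefit: $191.08
Taxable wages = $2,440.17 − $191.08 = $2,249.09
Federal tax withheld: $2,249.09 × 0.24 = $539.78
State income tax: $2,249.09 × 0.02 = $44.98
Medicare tax: $2,440.17 × 0.02 = $48.80
Parking fee: $143.94
Total deductions = $191.08 + $539.78 + $44.98 + $48.80 + $143.94 = $968.58
Net pay = $2,440.17 − $968.58 = $1,471.59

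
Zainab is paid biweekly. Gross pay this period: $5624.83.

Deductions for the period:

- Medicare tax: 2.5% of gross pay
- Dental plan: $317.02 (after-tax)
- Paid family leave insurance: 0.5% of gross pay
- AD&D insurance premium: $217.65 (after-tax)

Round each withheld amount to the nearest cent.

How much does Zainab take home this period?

Paid family leave insurance: $5624.83 × 0.005 = $28.12
Medicare tax: $5624.83 × 0.025 = $140.62
AD&D insurance premium: $217.65
Dental plan: $317.02
Total deductions = $28.12 + $140.62 + $217.65 + $317.02 = $703.41
Net pay = $5624.83 − $703.41 = $4921.42

$4921.42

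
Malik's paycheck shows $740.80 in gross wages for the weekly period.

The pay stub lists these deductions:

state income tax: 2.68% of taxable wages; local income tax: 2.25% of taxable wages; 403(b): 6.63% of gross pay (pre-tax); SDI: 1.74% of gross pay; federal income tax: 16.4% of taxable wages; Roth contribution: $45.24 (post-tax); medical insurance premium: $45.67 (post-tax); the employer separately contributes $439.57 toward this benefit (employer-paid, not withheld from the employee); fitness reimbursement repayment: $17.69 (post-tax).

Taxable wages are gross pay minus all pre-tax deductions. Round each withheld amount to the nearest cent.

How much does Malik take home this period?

$422.65

403(b): $740.80 × 0.0663 = $49.12
Taxable wages = $740.80 − $49.12 = $691.68
State income tax: $691.68 × 0.0268 = $18.54
Local income tax: $691.68 × 0.0225 = $15.56
Federal income tax: $691.68 × 0.164 = $113.44
SDI: $740.80 × 0.0174 = $12.89
Roth contribution: $45.24
Medical insurance premium: $45.67
Fitness reimbursement repayment: $17.69
(Employer's $439.57 toward medical insurance premium is not withheld from the employee.)
Total deductions = $49.12 + $18.54 + $15.56 + $113.44 + $12.89 + $45.24 + $45.67 + $17.69 = $318.15
Net pay = $740.80 − $318.15 = $422.65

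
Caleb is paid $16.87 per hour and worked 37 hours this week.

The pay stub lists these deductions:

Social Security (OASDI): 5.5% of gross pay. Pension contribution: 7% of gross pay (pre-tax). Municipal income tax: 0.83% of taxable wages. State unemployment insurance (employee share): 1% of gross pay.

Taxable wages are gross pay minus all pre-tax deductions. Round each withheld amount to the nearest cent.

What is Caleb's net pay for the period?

$535.11

Gross pay: 37 × $16.87 = $624.19
Pension contribution: $624.19 × 0.07 = $43.69
Taxable wages = $624.19 − $43.69 = $580.50
Municipal income tax: $580.50 × 0.0083 = $4.82
Social Security (OASDI): $624.19 × 0.055 = $34.33
State unemployment insurance (employee share): $624.19 × 0.01 = $6.24
Total deductions = $43.69 + $4.82 + $34.33 + $6.24 = $89.08
Net pay = $624.19 − $89.08 = $535.11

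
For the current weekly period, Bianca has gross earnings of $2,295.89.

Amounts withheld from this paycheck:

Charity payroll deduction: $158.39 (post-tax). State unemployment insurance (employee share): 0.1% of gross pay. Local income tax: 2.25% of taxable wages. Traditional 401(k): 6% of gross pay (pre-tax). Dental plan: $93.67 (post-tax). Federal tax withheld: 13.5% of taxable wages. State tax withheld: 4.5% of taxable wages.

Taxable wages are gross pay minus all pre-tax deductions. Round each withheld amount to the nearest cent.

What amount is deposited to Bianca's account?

$1,466.75

Traditional 401(k): $2,295.89 × 0.06 = $137.75
Taxable wages = $2,295.89 − $137.75 = $2,158.14
State tax withheld: $2,158.14 × 0.045 = $97.12
Local income tax: $2,158.14 × 0.0225 = $48.56
Federal tax withheld: $2,158.14 × 0.135 = $291.35
State unemployment insurance (employee share): $2,295.89 × 0.001 = $2.30
Charity payroll deduction: $158.39
Dental plan: $93.67
Total deductions = $137.75 + $97.12 + $48.56 + $291.35 + $2.30 + $158.39 + $93.67 = $829.14
Net pay = $2,295.89 − $829.14 = $1,466.75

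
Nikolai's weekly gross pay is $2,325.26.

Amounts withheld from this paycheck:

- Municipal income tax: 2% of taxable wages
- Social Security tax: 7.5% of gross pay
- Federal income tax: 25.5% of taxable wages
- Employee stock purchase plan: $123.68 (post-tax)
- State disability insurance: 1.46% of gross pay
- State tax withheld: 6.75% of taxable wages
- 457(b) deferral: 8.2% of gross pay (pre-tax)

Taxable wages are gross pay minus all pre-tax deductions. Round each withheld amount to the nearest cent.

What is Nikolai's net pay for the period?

457(b) deferral: $2,325.26 × 0.082 = $190.67
Taxable wages = $2,325.26 − $190.67 = $2,134.59
Federal income tax: $2,134.59 × 0.255 = $544.32
State tax withheld: $2,134.59 × 0.0675 = $144.08
Municipal income tax: $2,134.59 × 0.02 = $42.69
State disability insurance: $2,325.26 × 0.0146 = $33.95
Social Security tax: $2,325.26 × 0.075 = $174.39
Employee stock purchase plan: $123.68
Total deductions = $190.67 + $544.32 + $144.08 + $42.69 + $33.95 + $174.39 + $123.68 = $1,253.78
Net pay = $2,325.26 − $1,253.78 = $1,071.48

$1,071.48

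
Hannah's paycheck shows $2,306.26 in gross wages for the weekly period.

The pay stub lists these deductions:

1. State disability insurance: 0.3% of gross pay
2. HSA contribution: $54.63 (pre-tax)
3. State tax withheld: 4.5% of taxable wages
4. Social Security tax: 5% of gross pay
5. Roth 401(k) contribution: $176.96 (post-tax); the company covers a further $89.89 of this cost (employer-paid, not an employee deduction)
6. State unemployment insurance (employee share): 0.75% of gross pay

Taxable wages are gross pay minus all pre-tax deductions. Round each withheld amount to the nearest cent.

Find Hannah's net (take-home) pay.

HSA contribution: $54.63
Taxable wages = $2,306.26 − $54.63 = $2,251.63
State tax withheld: $2,251.63 × 0.045 = $101.32
State disability insurance: $2,306.26 × 0.003 = $6.92
State unemployment insurance (employee share): $2,306.26 × 0.0075 = $17.30
Social Security tax: $2,306.26 × 0.05 = $115.31
Roth 401(k) contribution: $176.96
(Employer's $89.89 toward Roth 401(k) contribution is not withheld from the employee.)
Total deductions = $54.63 + $101.32 + $6.92 + $17.30 + $115.31 + $176.96 = $472.44
Net pay = $2,306.26 − $472.44 = $1,833.82

$1,833.82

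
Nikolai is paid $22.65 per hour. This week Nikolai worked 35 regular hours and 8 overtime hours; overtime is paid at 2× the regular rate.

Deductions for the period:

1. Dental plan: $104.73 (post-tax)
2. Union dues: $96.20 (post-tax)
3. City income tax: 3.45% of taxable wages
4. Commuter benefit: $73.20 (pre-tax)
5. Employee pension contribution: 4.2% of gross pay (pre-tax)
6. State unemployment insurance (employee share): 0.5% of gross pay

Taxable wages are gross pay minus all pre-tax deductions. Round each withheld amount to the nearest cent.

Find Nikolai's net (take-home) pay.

Regular pay: 35 × $22.65 = $792.75
Overtime pay: 8 × $22.65 × 2 = $362.40
Gross pay = $792.75 + $362.40 = $1,155.15
Commuter benefit: $73.20
Employee pension contribution: $1,155.15 × 0.042 = $48.52
Pre-tax total = $73.20 + $48.52 = $121.72
Taxable wages = $1,155.15 − $121.72 = $1,033.43
City income tax: $1,033.43 × 0.0345 = $35.65
State unemployment insurance (employee share): $1,155.15 × 0.005 = $5.78
Dental plan: $104.73
Union dues: $96.20
Total deductions = $73.20 + $48.52 + $35.65 + $5.78 + $104.73 + $96.20 = $364.08
Net pay = $1,155.15 − $364.08 = $791.07

$791.07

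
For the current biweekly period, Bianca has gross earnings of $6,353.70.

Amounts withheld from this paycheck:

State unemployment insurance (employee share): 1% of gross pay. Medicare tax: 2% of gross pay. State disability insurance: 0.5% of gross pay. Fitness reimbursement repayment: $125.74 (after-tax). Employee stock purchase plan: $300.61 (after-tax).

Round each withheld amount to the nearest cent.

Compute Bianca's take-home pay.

State unemployment insurance (employee share): $6,353.70 × 0.01 = $63.54
Medicare tax: $6,353.70 × 0.02 = $127.07
State disability insurance: $6,353.70 × 0.005 = $31.77
Employee stock purchase plan: $300.61
Fitness reimbursement repayment: $125.74
Total deductions = $63.54 + $127.07 + $31.77 + $300.61 + $125.74 = $648.73
Net pay = $6,353.70 − $648.73 = $5,704.97

$5,704.97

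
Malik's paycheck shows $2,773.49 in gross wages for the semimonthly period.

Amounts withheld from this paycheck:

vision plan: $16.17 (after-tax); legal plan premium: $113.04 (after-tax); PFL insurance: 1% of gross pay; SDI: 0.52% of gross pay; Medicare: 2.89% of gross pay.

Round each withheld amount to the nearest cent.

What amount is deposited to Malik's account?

$2,521.98

Medicare: $2,773.49 × 0.0289 = $80.15
PFL insurance: $2,773.49 × 0.01 = $27.73
SDI: $2,773.49 × 0.0052 = $14.42
Legal plan premium: $113.04
Vision plan: $16.17
Total deductions = $80.15 + $27.73 + $14.42 + $113.04 + $16.17 = $251.51
Net pay = $2,773.49 − $251.51 = $2,521.98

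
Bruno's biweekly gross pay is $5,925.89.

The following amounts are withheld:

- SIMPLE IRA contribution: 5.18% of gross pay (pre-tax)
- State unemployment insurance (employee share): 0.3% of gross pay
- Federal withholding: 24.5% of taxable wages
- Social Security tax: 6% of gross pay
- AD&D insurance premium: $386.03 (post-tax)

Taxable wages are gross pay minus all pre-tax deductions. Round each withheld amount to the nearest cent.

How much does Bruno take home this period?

$3,482.93

SIMPLE IRA contribution: $5,925.89 × 0.0518 = $306.96
Taxable wages = $5,925.89 − $306.96 = $5,618.93
Federal withholding: $5,618.93 × 0.245 = $1,376.64
State unemployment insurance (employee share): $5,925.89 × 0.003 = $17.78
Social Security tax: $5,925.89 × 0.06 = $355.55
AD&D insurance premium: $386.03
Total deductions = $306.96 + $1,376.64 + $17.78 + $355.55 + $386.03 = $2,442.96
Net pay = $5,925.89 − $2,442.96 = $3,482.93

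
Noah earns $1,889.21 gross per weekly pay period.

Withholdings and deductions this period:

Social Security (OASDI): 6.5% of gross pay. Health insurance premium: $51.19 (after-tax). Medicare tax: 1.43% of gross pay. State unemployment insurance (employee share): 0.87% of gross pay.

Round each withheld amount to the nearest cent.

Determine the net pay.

$1,671.76

Medicare tax: $1,889.21 × 0.0143 = $27.02
State unemployment insurance (employee share): $1,889.21 × 0.0087 = $16.44
Social Security (OASDI): $1,889.21 × 0.065 = $122.80
Health insurance premium: $51.19
Total deductions = $27.02 + $16.44 + $122.80 + $51.19 = $217.45
Net pay = $1,889.21 − $217.45 = $1,671.76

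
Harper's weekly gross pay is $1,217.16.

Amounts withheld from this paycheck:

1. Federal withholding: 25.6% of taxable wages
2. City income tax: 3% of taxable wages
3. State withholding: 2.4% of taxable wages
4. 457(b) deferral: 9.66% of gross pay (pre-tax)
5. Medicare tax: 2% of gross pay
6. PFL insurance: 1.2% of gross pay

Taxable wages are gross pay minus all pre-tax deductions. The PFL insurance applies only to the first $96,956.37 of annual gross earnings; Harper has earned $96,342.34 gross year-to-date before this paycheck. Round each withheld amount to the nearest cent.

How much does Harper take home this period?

$727.00

457(b) deferral: $1,217.16 × 0.0966 = $117.58
Taxable wages = $1,217.16 − $117.58 = $1,099.58
City income tax: $1,099.58 × 0.03 = $32.99
Federal withholding: $1,099.58 × 0.256 = $281.49
State withholding: $1,099.58 × 0.024 = $26.39
PFL insurance: only $96,956.37 − $96,342.34 = $614.03 of this check is subject → $614.03 × 0.012 = $7.37
Medicare tax: $1,217.16 × 0.02 = $24.34
Total deductions = $117.58 + $32.99 + $281.49 + $26.39 + $7.37 + $24.34 = $490.16
Net pay = $1,217.16 − $490.16 = $727.00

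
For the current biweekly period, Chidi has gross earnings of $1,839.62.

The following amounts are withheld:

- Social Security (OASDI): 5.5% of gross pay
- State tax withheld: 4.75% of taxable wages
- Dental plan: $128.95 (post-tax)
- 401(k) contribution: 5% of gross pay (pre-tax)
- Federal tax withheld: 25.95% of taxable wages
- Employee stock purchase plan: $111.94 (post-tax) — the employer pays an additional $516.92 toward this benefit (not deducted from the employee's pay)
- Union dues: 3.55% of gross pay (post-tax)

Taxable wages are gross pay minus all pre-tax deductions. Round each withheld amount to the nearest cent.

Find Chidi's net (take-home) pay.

$803.74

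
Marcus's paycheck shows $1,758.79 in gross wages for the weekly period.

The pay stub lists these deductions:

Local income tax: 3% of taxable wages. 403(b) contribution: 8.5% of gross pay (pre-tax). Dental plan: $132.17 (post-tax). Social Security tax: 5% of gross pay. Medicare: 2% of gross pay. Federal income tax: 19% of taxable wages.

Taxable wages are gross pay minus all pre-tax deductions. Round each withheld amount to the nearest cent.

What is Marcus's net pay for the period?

403(b) contribution: $1,758.79 × 0.085 = $149.50
Taxable wages = $1,758.79 − $149.50 = $1,609.29
Local income tax: $1,609.29 × 0.03 = $48.28
Federal income tax: $1,609.29 × 0.19 = $305.77
Medicare: $1,758.79 × 0.02 = $35.18
Social Security tax: $1,758.79 × 0.05 = $87.94
Dental plan: $132.17
Total deductions = $149.50 + $48.28 + $305.77 + $35.18 + $87.94 + $132.17 = $758.84
Net pay = $1,758.79 − $758.84 = $999.95

$999.95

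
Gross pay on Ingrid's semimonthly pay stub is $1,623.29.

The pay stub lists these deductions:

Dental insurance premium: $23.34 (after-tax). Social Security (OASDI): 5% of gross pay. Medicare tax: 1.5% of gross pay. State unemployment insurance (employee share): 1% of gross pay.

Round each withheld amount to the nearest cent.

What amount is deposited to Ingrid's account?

Social Security (OASDI): $1,623.29 × 0.05 = $81.16
State unemployment insurance (employee share): $1,623.29 × 0.01 = $16.23
Medicare tax: $1,623.29 × 0.015 = $24.35
Dental insurance premium: $23.34
Total deductions = $81.16 + $16.23 + $24.35 + $23.34 = $145.08
Net pay = $1,623.29 − $145.08 = $1,478.21

$1,478.21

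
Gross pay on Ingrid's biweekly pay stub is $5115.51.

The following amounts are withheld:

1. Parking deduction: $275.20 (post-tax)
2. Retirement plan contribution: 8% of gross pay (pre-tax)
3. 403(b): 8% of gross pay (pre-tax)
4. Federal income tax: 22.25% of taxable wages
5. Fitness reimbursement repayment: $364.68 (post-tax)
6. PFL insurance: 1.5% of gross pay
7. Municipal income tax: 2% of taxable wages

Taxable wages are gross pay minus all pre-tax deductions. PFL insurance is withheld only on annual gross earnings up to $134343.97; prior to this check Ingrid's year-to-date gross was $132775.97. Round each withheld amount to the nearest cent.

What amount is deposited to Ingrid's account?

403(b): $5115.51 × 0.08 = $409.24
Retirement plan contribution: $5115.51 × 0.08 = $409.24
Pre-tax total = $409.24 + $409.24 = $818.48
Taxable wages = $5115.51 − $818.48 = $4297.03
Federal income tax: $4297.03 × 0.2225 = $956.09
Municipal income tax: $4297.03 × 0.02 = $85.94
PFL insurance: only $134343.97 − $132775.97 = $1568.00 of this check is subject → $1568.00 × 0.015 = $23.52
Fitness reimbursement repayment: $364.68
Parking deduction: $275.20
Total deductions = $409.24 + $409.24 + $956.09 + $85.94 + $23.52 + $364.68 + $275.20 = $2523.91
Net pay = $5115.51 − $2523.91 = $2591.60

$2591.60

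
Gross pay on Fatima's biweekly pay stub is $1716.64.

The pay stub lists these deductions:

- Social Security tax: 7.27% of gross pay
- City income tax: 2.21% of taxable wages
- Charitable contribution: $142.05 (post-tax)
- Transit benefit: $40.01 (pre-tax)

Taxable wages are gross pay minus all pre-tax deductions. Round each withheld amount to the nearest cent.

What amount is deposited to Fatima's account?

Transit benefit: $40.01
Taxable wages = $1716.64 − $40.01 = $1676.63
City income tax: $1676.63 × 0.0221 = $37.05
Social Security tax: $1716.64 × 0.0727 = $124.80
Charitable contribution: $142.05
Total deductions = $40.01 + $37.05 + $124.80 + $142.05 = $343.91
Net pay = $1716.64 − $343.91 = $1372.73

$1372.73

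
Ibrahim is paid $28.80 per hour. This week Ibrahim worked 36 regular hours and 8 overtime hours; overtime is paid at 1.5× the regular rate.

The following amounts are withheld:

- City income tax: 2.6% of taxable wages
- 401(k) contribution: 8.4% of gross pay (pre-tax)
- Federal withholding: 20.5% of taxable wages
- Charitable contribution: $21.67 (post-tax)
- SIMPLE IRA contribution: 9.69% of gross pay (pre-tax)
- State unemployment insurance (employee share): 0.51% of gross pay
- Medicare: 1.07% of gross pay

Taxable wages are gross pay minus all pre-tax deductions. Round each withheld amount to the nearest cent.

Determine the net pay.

Regular pay: 36 × $28.80 = $1,036.80
Overtime pay: 8 × $28.80 × 1.5 = $345.60
Gross pay = $1,036.80 + $345.60 = $1,382.40
SIMPLE IRA contribution: $1,382.40 × 0.0969 = $133.95
401(k) contribution: $1,382.40 × 0.084 = $116.12
Pre-tax total = $133.95 + $116.12 = $250.07
Taxable wages = $1,382.40 − $250.07 = $1,132.33
Federal withholding: $1,132.33 × 0.205 = $232.13
City income tax: $1,132.33 × 0.026 = $29.44
Medicare: $1,382.40 × 0.0107 = $14.79
State unemployment insurance (employee share): $1,382.40 × 0.0051 = $7.05
Charitable contribution: $21.67
Total deductions = $133.95 + $116.12 + $232.13 + $29.44 + $14.79 + $7.05 + $21.67 = $555.15
Net pay = $1,382.40 − $555.15 = $827.25

$827.25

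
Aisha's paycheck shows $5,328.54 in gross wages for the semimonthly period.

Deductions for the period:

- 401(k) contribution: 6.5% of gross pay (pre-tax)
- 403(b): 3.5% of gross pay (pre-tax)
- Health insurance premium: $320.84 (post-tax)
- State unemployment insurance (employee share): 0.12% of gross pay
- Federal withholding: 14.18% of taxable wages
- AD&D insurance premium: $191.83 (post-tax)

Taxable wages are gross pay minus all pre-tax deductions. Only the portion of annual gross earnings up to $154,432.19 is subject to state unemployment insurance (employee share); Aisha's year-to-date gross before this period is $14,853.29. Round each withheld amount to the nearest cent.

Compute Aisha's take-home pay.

$3,596.59

403(b): $5,328.54 × 0.035 = $186.50
401(k) contribution: $5,328.54 × 0.065 = $346.36
Pre-tax total = $186.50 + $346.36 = $532.86
Taxable wages = $5,328.54 − $532.86 = $4,795.68
Federal withholding: $4,795.68 × 0.1418 = $680.03
State unemployment insurance (employee share): cap not yet reached, full $5,328.54 is subject → $5,328.54 × 0.0012 = $6.39
AD&D insurance premium: $191.83
Health insurance premium: $320.84
Total deductions = $186.50 + $346.36 + $680.03 + $6.39 + $191.83 + $320.84 = $1,731.95
Net pay = $5,328.54 − $1,731.95 = $3,596.59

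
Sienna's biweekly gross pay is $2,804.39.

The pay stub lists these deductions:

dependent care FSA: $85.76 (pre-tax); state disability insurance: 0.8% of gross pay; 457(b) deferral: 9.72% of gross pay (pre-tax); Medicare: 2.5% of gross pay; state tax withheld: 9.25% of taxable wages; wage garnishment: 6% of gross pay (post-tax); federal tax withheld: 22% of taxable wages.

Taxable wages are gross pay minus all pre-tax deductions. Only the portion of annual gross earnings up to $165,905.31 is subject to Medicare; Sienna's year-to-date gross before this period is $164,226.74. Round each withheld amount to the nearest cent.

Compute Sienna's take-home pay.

Dependent care FSA: $85.76
457(b) deferral: $2,804.39 × 0.0972 = $272.59
Pre-tax total = $85.76 + $272.59 = $358.35
Taxable wages = $2,804.39 − $358.35 = $2,446.04
Federal tax withheld: $2,446.04 × 0.22 = $538.13
State tax withheld: $2,446.04 × 0.0925 = $226.26
State disability insurance: $2,804.39 × 0.008 = $22.44
Medicare: only $165,905.31 − $164,226.74 = $1,678.57 of this check is subject → $1,678.57 × 0.025 = $41.96
Wage garnishment: $2,804.39 × 0.06 = $168.26
Total deductions = $85.76 + $272.59 + $538.13 + $226.26 + $22.44 + $41.96 + $168.26 = $1,355.40
Net pay = $2,804.39 − $1,355.40 = $1,448.99

$1,448.99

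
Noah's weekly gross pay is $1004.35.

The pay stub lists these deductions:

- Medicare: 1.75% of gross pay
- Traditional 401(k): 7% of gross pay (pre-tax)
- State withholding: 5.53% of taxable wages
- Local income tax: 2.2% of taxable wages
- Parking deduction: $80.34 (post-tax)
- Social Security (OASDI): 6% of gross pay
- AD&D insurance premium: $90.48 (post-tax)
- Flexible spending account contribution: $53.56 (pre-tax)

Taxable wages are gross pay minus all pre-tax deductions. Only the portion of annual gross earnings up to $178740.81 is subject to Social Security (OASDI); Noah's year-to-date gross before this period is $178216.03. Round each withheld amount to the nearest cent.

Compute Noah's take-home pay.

Flexible spending account contribution: $53.56
Traditional 401(k): $1004.35 × 0.07 = $70.30
Pre-tax total = $53.56 + $70.30 = $123.86
Taxable wages = $1004.35 − $123.86 = $880.49
State withholding: $880.49 × 0.0553 = $48.69
Local income tax: $880.49 × 0.022 = $19.37
Medicare: $1004.35 × 0.0175 = $17.58
Social Security (OASDI): only $178740.81 − $178216.03 = $524.78 of this check is subject → $524.78 × 0.06 = $31.49
AD&D insurance premium: $90.48
Parking deduction: $80.34
Total deductions = $53.56 + $70.30 + $48.69 + $19.37 + $17.58 + $31.49 + $90.48 + $80.34 = $411.81
Net pay = $1004.35 − $411.81 = $592.54

$592.54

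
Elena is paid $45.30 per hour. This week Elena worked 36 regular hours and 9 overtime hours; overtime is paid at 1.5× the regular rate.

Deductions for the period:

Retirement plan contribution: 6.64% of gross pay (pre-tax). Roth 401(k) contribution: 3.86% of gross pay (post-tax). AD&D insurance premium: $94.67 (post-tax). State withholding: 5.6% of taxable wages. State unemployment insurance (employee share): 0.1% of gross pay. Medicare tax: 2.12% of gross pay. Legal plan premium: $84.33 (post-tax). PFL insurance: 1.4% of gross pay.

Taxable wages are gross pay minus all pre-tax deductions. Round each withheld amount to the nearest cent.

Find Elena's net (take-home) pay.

$1629.51

Regular pay: 36 × $45.30 = $1630.80
Overtime pay: 9 × $45.30 × 1.5 = $611.55
Gross pay = $1630.80 + $611.55 = $2242.35
Retirement plan contribution: $2242.35 × 0.0664 = $148.89
Taxable wages = $2242.35 − $148.89 = $2093.46
State withholding: $2093.46 × 0.056 = $117.23
Medicare tax: $2242.35 × 0.0212 = $47.54
State unemployment insurance (employee share): $2242.35 × 0.001 = $2.24
PFL insurance: $2242.35 × 0.014 = $31.39
Roth 401(k) contribution: $2242.35 × 0.0386 = $86.55
AD&D insurance premium: $94.67
Legal plan premium: $84.33
Total deductions = $148.89 + $117.23 + $47.54 + $2.24 + $31.39 + $86.55 + $94.67 + $84.33 = $612.84
Net pay = $2242.35 − $612.84 = $1629.51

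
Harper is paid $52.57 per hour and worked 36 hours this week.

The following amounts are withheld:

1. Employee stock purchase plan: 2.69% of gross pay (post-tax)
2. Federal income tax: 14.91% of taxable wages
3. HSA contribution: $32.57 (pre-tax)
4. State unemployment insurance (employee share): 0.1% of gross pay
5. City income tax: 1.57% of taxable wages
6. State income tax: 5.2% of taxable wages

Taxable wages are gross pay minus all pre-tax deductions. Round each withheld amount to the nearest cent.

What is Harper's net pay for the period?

Gross pay: 36 × $52.57 = $1892.52
HSA contribution: $32.57
Taxable wages = $1892.52 − $32.57 = $1859.95
State income tax: $1859.95 × 0.052 = $96.72
Federal income tax: $1859.95 × 0.1491 = $277.32
City income tax: $1859.95 × 0.0157 = $29.20
State unemployment insurance (employee share): $1892.52 × 0.001 = $1.89
Employee stock purchase plan: $1892.52 × 0.0269 = $50.91
Total deductions = $32.57 + $96.72 + $277.32 + $29.20 + $1.89 + $50.91 = $488.61
Net pay = $1892.52 − $488.61 = $1403.91

$1403.91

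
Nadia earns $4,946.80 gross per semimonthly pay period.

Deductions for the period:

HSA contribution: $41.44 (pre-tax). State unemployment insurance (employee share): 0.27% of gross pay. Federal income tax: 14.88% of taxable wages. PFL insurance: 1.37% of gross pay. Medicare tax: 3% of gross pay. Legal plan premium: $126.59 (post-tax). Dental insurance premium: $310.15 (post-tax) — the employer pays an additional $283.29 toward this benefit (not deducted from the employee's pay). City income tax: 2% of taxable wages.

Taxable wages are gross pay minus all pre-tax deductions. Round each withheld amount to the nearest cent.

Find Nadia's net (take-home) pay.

$3,411.06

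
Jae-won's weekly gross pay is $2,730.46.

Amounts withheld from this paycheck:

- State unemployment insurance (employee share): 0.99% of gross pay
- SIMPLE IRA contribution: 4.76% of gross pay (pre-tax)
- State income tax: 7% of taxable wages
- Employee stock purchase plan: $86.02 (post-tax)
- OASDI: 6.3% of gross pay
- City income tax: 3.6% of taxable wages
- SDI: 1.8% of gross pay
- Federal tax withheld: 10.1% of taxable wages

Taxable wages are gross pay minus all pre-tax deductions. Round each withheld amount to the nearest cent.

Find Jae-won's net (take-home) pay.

$1,727.97

SIMPLE IRA contribution: $2,730.46 × 0.0476 = $129.97
Taxable wages = $2,730.46 − $129.97 = $2,600.49
State income tax: $2,600.49 × 0.07 = $182.03
Federal tax withheld: $2,600.49 × 0.101 = $262.65
City income tax: $2,600.49 × 0.036 = $93.62
OASDI: $2,730.46 × 0.063 = $172.02
SDI: $2,730.46 × 0.018 = $49.15
State unemployment insurance (employee share): $2,730.46 × 0.0099 = $27.03
Employee stock purchase plan: $86.02
Total deductions = $129.97 + $182.03 + $262.65 + $93.62 + $172.02 + $49.15 + $27.03 + $86.02 = $1,002.49
Net pay = $2,730.46 − $1,002.49 = $1,727.97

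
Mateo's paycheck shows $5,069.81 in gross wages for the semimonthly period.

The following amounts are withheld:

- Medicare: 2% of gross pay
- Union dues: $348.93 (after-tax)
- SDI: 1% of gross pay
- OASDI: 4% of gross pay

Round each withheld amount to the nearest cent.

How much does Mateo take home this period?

SDI: $5,069.81 × 0.01 = $50.70
Medicare: $5,069.81 × 0.02 = $101.40
OASDI: $5,069.81 × 0.04 = $202.79
Union dues: $348.93
Total deductions = $50.70 + $101.40 + $202.79 + $348.93 = $703.82
Net pay = $5,069.81 − $703.82 = $4,365.99

$4,365.99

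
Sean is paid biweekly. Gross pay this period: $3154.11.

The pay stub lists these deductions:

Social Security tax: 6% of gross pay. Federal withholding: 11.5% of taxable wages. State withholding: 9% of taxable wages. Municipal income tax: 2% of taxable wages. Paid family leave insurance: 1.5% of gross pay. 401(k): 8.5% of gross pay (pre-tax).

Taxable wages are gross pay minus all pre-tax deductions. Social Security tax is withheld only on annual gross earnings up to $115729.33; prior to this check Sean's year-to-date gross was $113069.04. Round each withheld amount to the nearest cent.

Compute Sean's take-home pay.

401(k): $3154.11 × 0.085 = $268.10
Taxable wages = $3154.11 − $268.10 = $2886.01
State withholding: $2886.01 × 0.09 = $259.74
Federal withholding: $2886.01 × 0.115 = $331.89
Municipal income tax: $2886.01 × 0.02 = $57.72
Social Security tax: only $115729.33 − $113069.04 = $2660.29 of this check is subject → $2660.29 × 0.06 = $159.62
Paid family leave insurance: $3154.11 × 0.015 = $47.31
Total deductions = $268.10 + $259.74 + $331.89 + $57.72 + $159.62 + $47.31 = $1124.38
Net pay = $3154.11 − $1124.38 = $2029.73

$2029.73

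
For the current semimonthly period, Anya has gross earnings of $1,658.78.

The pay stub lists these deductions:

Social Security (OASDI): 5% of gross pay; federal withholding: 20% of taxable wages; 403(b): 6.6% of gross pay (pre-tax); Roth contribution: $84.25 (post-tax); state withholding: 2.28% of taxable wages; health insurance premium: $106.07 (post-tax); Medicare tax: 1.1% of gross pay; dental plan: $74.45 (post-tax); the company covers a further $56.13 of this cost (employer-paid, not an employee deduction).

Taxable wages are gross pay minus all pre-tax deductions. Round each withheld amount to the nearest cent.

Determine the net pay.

$838.16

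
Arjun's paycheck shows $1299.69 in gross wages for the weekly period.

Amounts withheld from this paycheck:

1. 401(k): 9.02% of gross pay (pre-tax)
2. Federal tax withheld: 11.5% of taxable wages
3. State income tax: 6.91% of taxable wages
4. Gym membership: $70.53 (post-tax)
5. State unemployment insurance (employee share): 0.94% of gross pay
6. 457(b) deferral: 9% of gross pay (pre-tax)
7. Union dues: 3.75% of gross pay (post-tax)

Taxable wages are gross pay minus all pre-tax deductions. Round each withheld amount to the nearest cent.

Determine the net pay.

$737.84

457(b) deferral: $1299.69 × 0.09 = $116.97
401(k): $1299.69 × 0.0902 = $117.23
Pre-tax total = $116.97 + $117.23 = $234.20
Taxable wages = $1299.69 − $234.20 = $1065.49
Federal tax withheld: $1065.49 × 0.115 = $122.53
State income tax: $1065.49 × 0.0691 = $73.63
State unemployment insurance (employee share): $1299.69 × 0.0094 = $12.22
Union dues: $1299.69 × 0.0375 = $48.74
Gym membership: $70.53
Total deductions = $116.97 + $117.23 + $122.53 + $73.63 + $12.22 + $48.74 + $70.53 = $561.85
Net pay = $1299.69 − $561.85 = $737.84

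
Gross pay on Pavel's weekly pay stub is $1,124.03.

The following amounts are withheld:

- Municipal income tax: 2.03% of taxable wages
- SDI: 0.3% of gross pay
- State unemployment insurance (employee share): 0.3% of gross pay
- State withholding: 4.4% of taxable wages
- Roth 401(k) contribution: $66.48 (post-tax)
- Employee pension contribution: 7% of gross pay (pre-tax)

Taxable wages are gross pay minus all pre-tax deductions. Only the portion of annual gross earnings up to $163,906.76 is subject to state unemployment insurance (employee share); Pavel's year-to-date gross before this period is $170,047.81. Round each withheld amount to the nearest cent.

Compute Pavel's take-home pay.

$908.28

Employee pension contribution: $1,124.03 × 0.07 = $78.68
Taxable wages = $1,124.03 − $78.68 = $1,045.35
Municipal income tax: $1,045.35 × 0.0203 = $21.22
State withholding: $1,045.35 × 0.044 = $46.00
State unemployment insurance (employee share): annual cap $163,906.76 already reached (YTD $170,047.81), so $0.00
SDI: $1,124.03 × 0.003 = $3.37
Roth 401(k) contribution: $66.48
Total deductions = $78.68 + $21.22 + $46.00 + $0.00 + $3.37 + $66.48 = $215.75
Net pay = $1,124.03 − $215.75 = $908.28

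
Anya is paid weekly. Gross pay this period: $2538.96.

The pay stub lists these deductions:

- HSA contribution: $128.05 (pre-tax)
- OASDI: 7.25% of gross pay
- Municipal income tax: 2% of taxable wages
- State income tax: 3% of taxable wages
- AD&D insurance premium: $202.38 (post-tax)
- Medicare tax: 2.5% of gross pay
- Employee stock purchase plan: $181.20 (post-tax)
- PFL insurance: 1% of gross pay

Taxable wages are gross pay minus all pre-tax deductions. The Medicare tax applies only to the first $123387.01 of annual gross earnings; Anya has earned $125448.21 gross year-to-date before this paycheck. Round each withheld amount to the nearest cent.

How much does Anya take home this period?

HSA contribution: $128.05
Taxable wages = $2538.96 − $128.05 = $2410.91
State income tax: $2410.91 × 0.03 = $72.33
Municipal income tax: $2410.91 × 0.02 = $48.22
OASDI: $2538.96 × 0.0725 = $184.07
Medicare tax: annual cap $123387.01 already reached (YTD $125448.21), so $0.00
PFL insurance: $2538.96 × 0.01 = $25.39
AD&D insurance premium: $202.38
Employee stock purchase plan: $181.20
Total deductions = $128.05 + $72.33 + $48.22 + $184.07 + $0.00 + $25.39 + $202.38 + $181.20 = $841.64
Net pay = $2538.96 − $841.64 = $1697.32

$1697.32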